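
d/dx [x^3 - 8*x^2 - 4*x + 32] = 3*x^2 - 16*x - 4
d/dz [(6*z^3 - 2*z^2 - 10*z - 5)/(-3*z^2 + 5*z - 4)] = (-18*z^4 + 60*z^3 - 112*z^2 - 14*z + 65)/(9*z^4 - 30*z^3 + 49*z^2 - 40*z + 16)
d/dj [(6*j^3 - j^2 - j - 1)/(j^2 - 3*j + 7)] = 2*(3*j^4 - 18*j^3 + 65*j^2 - 6*j - 5)/(j^4 - 6*j^3 + 23*j^2 - 42*j + 49)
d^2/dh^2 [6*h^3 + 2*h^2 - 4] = 36*h + 4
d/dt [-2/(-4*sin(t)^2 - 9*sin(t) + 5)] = -2*(8*sin(t) + 9)*cos(t)/(4*sin(t)^2 + 9*sin(t) - 5)^2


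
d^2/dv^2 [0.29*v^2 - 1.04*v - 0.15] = 0.580000000000000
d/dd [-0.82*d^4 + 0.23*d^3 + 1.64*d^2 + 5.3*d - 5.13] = -3.28*d^3 + 0.69*d^2 + 3.28*d + 5.3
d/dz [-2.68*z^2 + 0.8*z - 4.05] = 0.8 - 5.36*z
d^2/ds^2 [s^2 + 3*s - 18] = 2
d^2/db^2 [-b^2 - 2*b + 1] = -2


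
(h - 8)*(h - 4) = h^2 - 12*h + 32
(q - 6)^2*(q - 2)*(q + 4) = q^4 - 10*q^3 + 4*q^2 + 168*q - 288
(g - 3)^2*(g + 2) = g^3 - 4*g^2 - 3*g + 18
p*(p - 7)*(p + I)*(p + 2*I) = p^4 - 7*p^3 + 3*I*p^3 - 2*p^2 - 21*I*p^2 + 14*p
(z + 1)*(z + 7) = z^2 + 8*z + 7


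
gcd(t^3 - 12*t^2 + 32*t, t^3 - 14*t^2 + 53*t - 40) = t - 8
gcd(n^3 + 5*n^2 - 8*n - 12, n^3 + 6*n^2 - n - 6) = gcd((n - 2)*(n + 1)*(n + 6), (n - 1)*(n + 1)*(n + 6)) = n^2 + 7*n + 6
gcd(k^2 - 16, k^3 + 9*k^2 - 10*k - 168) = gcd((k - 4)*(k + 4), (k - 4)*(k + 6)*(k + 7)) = k - 4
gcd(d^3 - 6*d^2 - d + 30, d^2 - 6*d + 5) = d - 5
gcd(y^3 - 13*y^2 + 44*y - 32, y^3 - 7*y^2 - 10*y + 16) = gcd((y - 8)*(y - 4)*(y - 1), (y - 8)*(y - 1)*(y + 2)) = y^2 - 9*y + 8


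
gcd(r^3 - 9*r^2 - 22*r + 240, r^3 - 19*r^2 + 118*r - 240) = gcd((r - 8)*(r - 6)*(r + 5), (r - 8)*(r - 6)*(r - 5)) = r^2 - 14*r + 48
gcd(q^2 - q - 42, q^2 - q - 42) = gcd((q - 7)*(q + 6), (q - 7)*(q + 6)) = q^2 - q - 42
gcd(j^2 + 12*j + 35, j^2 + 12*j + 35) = j^2 + 12*j + 35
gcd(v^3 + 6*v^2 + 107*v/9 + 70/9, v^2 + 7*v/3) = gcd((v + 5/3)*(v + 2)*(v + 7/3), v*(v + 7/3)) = v + 7/3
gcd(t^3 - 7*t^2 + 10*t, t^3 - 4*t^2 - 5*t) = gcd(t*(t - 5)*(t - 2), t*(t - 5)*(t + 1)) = t^2 - 5*t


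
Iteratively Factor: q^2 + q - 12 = (q + 4)*(q - 3)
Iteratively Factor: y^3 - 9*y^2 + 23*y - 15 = (y - 1)*(y^2 - 8*y + 15) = (y - 3)*(y - 1)*(y - 5)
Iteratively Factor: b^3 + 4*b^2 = (b)*(b^2 + 4*b) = b*(b + 4)*(b)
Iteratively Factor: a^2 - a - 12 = (a + 3)*(a - 4)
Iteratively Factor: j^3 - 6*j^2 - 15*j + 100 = (j - 5)*(j^2 - j - 20) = (j - 5)*(j + 4)*(j - 5)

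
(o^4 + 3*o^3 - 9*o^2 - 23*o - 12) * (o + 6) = o^5 + 9*o^4 + 9*o^3 - 77*o^2 - 150*o - 72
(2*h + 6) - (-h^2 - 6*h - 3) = h^2 + 8*h + 9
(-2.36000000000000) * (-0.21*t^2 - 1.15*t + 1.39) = 0.4956*t^2 + 2.714*t - 3.2804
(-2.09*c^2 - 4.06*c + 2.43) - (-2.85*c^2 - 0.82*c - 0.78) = 0.76*c^2 - 3.24*c + 3.21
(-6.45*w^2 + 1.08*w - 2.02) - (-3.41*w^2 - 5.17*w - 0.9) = -3.04*w^2 + 6.25*w - 1.12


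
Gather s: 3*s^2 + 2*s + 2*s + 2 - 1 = 3*s^2 + 4*s + 1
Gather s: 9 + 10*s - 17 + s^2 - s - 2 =s^2 + 9*s - 10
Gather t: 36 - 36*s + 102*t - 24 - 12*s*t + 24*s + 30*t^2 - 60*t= -12*s + 30*t^2 + t*(42 - 12*s) + 12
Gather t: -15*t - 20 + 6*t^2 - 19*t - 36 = 6*t^2 - 34*t - 56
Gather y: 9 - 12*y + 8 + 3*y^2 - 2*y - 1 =3*y^2 - 14*y + 16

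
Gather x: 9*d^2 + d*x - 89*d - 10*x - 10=9*d^2 - 89*d + x*(d - 10) - 10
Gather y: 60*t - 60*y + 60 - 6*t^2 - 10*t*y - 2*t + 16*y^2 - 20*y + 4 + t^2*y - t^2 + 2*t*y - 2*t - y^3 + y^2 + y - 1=-7*t^2 + 56*t - y^3 + 17*y^2 + y*(t^2 - 8*t - 79) + 63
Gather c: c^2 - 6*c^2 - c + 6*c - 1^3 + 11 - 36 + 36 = -5*c^2 + 5*c + 10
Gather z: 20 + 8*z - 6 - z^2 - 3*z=-z^2 + 5*z + 14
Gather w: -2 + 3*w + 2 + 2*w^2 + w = 2*w^2 + 4*w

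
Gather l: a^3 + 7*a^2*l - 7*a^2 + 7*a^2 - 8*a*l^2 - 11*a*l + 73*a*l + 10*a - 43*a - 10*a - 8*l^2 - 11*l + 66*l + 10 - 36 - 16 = a^3 - 43*a + l^2*(-8*a - 8) + l*(7*a^2 + 62*a + 55) - 42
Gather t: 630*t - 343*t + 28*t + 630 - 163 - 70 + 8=315*t + 405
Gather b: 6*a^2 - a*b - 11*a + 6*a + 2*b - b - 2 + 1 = 6*a^2 - 5*a + b*(1 - a) - 1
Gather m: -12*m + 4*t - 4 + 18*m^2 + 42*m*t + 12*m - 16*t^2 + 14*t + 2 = 18*m^2 + 42*m*t - 16*t^2 + 18*t - 2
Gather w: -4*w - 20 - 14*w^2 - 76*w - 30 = -14*w^2 - 80*w - 50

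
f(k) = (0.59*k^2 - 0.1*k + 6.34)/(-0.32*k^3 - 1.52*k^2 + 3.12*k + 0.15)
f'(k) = (1.18*k - 0.1)/(-0.32*k^3 - 1.52*k^2 + 3.12*k + 0.15) + (0.59*k^2 - 0.1*k + 6.34)*(0.96*k^2 + 3.04*k - 3.12)/(-0.32*k^3 - 1.52*k^2 + 3.12*k + 0.15)^2 = (0.1888*k^4 - 0.064*k^3 + 7.7752*k^2 + 19.4506*k - 19.7958)/(0.1024*k^6 + 0.9728*k^5 + 0.3136*k^4 - 9.5808*k^3 + 9.2784*k^2 + 0.936*k + 0.0225)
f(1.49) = 20.51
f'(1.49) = 203.13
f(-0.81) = -2.12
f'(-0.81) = -2.95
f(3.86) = -0.51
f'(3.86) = 0.25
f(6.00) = -0.26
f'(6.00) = 0.06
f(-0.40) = -4.90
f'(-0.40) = -15.09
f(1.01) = 4.81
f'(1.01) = 3.92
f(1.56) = 73.78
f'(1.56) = 2845.01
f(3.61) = -0.58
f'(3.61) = 0.33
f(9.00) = -0.16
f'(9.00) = 0.02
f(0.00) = 42.27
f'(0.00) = -879.81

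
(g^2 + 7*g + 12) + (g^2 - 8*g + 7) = 2*g^2 - g + 19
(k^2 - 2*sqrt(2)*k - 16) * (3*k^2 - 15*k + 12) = 3*k^4 - 15*k^3 - 6*sqrt(2)*k^3 - 36*k^2 + 30*sqrt(2)*k^2 - 24*sqrt(2)*k + 240*k - 192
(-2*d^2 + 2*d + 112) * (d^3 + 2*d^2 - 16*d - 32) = -2*d^5 - 2*d^4 + 148*d^3 + 256*d^2 - 1856*d - 3584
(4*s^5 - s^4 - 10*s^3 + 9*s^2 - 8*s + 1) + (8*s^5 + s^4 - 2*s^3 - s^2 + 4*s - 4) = 12*s^5 - 12*s^3 + 8*s^2 - 4*s - 3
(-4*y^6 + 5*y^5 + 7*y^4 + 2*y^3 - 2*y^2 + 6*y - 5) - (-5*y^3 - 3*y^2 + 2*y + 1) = -4*y^6 + 5*y^5 + 7*y^4 + 7*y^3 + y^2 + 4*y - 6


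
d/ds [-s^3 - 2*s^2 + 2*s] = -3*s^2 - 4*s + 2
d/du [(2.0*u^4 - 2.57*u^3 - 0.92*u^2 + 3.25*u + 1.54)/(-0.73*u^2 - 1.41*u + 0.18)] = (-2.92*u^5 - 6.5839*u^4 + 8.6874*u^3 + 2.2819*u^2 + 1.9172*u + 2.7564)/(0.5329*u^4 + 2.0586*u^3 + 1.7253*u^2 - 0.5076*u + 0.0324)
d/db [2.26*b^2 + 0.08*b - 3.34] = 4.52*b + 0.08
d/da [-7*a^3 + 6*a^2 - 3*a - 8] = -21*a^2 + 12*a - 3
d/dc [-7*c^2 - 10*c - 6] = -14*c - 10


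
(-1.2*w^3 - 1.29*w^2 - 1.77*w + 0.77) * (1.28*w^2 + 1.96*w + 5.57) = -1.536*w^5 - 4.0032*w^4 - 11.478*w^3 - 9.6689*w^2 - 8.3497*w + 4.2889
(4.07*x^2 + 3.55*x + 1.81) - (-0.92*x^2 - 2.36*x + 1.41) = 4.99*x^2 + 5.91*x + 0.4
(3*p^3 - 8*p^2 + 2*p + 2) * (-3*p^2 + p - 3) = -9*p^5 + 27*p^4 - 23*p^3 + 20*p^2 - 4*p - 6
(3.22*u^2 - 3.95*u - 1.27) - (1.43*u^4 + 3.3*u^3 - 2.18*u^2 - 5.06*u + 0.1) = -1.43*u^4 - 3.3*u^3 + 5.4*u^2 + 1.11*u - 1.37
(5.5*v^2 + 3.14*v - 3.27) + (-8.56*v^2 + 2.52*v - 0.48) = -3.06*v^2 + 5.66*v - 3.75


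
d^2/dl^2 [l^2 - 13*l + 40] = 2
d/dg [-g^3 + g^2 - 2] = g*(2 - 3*g)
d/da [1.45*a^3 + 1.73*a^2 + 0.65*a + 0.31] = 4.35*a^2 + 3.46*a + 0.65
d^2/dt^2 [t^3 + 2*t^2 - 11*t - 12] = 6*t + 4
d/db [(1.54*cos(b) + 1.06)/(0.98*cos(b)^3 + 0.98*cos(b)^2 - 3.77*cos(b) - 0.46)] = (3.0184*cos(b)^3 + 4.6256*cos(b)^2 + 2.0776*cos(b) - 3.2878)*sin(b)/(0.9604*cos(b)^6 + 1.9208*cos(b)^5 - 6.4288*cos(b)^4 - 8.2908*cos(b)^3 + 13.3113*cos(b)^2 + 3.4684*cos(b) + 0.2116)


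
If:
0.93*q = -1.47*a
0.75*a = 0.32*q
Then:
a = 0.00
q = 0.00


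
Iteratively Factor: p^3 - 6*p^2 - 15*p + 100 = (p + 4)*(p^2 - 10*p + 25) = (p - 5)*(p + 4)*(p - 5)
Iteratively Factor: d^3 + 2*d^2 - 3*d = (d - 1)*(d^2 + 3*d) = (d - 1)*(d + 3)*(d)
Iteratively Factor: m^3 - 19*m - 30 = (m - 5)*(m^2 + 5*m + 6) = (m - 5)*(m + 2)*(m + 3)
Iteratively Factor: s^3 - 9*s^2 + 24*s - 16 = (s - 1)*(s^2 - 8*s + 16) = (s - 4)*(s - 1)*(s - 4)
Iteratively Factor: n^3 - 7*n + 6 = (n + 3)*(n^2 - 3*n + 2) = (n - 2)*(n + 3)*(n - 1)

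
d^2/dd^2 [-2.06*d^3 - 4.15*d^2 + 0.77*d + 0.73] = -12.36*d - 8.3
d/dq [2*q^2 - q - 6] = 4*q - 1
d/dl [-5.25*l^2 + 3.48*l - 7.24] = 3.48 - 10.5*l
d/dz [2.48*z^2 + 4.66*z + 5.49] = 4.96*z + 4.66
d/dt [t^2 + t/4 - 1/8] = 2*t + 1/4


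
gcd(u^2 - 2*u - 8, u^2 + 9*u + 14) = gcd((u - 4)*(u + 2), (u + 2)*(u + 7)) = u + 2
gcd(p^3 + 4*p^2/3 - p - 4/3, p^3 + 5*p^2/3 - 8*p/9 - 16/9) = p^2 + p/3 - 4/3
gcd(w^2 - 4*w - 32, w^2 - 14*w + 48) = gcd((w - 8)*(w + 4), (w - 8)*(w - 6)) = w - 8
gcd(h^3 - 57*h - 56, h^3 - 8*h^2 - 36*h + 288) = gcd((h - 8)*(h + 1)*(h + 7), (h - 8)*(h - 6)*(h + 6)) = h - 8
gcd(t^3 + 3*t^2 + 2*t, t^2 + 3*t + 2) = t^2 + 3*t + 2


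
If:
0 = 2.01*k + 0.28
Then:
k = -0.14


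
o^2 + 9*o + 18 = (o + 3)*(o + 6)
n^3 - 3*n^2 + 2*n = n*(n - 2)*(n - 1)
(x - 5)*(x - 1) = x^2 - 6*x + 5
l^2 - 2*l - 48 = (l - 8)*(l + 6)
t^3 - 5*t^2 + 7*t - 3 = (t - 3)*(t - 1)^2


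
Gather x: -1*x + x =0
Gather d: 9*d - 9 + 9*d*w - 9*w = d*(9*w + 9) - 9*w - 9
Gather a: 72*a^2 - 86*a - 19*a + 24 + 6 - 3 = 72*a^2 - 105*a + 27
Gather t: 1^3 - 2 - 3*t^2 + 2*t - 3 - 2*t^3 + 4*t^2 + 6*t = -2*t^3 + t^2 + 8*t - 4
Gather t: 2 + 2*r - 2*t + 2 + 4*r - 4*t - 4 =6*r - 6*t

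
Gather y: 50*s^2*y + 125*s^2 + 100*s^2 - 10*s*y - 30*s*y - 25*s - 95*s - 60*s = 225*s^2 - 180*s + y*(50*s^2 - 40*s)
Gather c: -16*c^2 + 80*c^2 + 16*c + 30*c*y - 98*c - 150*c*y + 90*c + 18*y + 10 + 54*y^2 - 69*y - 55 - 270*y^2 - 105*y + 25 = 64*c^2 + c*(8 - 120*y) - 216*y^2 - 156*y - 20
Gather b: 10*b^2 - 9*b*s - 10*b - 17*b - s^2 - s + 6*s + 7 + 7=10*b^2 + b*(-9*s - 27) - s^2 + 5*s + 14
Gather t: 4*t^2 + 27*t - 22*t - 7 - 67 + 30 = 4*t^2 + 5*t - 44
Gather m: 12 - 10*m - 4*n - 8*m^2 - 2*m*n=-8*m^2 + m*(-2*n - 10) - 4*n + 12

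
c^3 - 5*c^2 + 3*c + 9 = (c - 3)^2*(c + 1)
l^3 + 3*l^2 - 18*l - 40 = (l - 4)*(l + 2)*(l + 5)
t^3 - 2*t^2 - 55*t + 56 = (t - 8)*(t - 1)*(t + 7)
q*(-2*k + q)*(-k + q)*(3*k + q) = 6*k^3*q - 7*k^2*q^2 + q^4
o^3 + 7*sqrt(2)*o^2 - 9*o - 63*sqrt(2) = (o - 3)*(o + 3)*(o + 7*sqrt(2))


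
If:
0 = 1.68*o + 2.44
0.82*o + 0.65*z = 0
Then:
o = -1.45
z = 1.83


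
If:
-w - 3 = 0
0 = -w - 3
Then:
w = -3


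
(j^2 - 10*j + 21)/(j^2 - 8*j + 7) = (j - 3)/(j - 1)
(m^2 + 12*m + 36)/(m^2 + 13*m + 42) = (m + 6)/(m + 7)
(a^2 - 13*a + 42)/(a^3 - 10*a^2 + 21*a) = (a - 6)/(a*(a - 3))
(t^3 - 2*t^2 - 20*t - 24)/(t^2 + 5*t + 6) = (t^2 - 4*t - 12)/(t + 3)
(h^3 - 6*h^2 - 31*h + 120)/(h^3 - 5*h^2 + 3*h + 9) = (h^2 - 3*h - 40)/(h^2 - 2*h - 3)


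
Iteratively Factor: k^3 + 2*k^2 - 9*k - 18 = (k + 2)*(k^2 - 9) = (k - 3)*(k + 2)*(k + 3)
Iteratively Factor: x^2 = (x)*(x)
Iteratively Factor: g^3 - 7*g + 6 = (g - 2)*(g^2 + 2*g - 3) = (g - 2)*(g + 3)*(g - 1)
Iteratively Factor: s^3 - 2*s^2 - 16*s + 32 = (s - 2)*(s^2 - 16) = (s - 4)*(s - 2)*(s + 4)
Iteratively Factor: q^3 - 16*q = (q)*(q^2 - 16) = q*(q + 4)*(q - 4)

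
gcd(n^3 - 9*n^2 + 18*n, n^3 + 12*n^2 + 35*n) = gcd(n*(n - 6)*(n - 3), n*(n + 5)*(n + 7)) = n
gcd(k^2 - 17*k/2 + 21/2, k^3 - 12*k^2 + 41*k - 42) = k - 7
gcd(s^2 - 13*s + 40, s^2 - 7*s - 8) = s - 8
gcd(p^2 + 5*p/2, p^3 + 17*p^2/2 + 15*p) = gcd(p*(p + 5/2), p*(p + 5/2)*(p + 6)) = p^2 + 5*p/2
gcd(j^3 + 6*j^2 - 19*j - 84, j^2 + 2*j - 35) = j + 7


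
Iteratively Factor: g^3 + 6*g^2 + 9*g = (g + 3)*(g^2 + 3*g) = (g + 3)^2*(g)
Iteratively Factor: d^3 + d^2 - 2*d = (d - 1)*(d^2 + 2*d) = d*(d - 1)*(d + 2)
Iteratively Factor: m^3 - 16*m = (m + 4)*(m^2 - 4*m) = (m - 4)*(m + 4)*(m)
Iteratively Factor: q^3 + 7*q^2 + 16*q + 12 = (q + 3)*(q^2 + 4*q + 4) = (q + 2)*(q + 3)*(q + 2)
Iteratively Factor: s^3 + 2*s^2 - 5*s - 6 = (s + 1)*(s^2 + s - 6) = (s - 2)*(s + 1)*(s + 3)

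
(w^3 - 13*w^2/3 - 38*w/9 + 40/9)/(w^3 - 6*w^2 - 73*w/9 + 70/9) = (3*w^2 - 11*w - 20)/(3*w^2 - 16*w - 35)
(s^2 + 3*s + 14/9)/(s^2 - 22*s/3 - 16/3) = (s + 7/3)/(s - 8)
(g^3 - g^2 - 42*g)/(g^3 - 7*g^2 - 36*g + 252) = g/(g - 6)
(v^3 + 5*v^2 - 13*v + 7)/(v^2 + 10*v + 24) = (v^3 + 5*v^2 - 13*v + 7)/(v^2 + 10*v + 24)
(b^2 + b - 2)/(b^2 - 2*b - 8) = (b - 1)/(b - 4)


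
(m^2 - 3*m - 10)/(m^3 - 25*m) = (m + 2)/(m*(m + 5))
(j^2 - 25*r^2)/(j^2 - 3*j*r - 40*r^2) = (-j + 5*r)/(-j + 8*r)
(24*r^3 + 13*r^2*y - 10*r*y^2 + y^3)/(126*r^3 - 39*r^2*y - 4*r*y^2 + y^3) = (-8*r^2 - 7*r*y + y^2)/(-42*r^2 - r*y + y^2)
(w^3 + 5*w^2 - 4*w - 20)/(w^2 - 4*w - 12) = (w^2 + 3*w - 10)/(w - 6)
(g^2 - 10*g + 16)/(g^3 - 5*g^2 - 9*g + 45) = (g^2 - 10*g + 16)/(g^3 - 5*g^2 - 9*g + 45)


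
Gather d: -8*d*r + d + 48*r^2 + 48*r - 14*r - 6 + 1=d*(1 - 8*r) + 48*r^2 + 34*r - 5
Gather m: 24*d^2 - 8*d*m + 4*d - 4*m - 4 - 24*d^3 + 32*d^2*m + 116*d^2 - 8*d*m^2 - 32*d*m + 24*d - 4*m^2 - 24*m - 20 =-24*d^3 + 140*d^2 + 28*d + m^2*(-8*d - 4) + m*(32*d^2 - 40*d - 28) - 24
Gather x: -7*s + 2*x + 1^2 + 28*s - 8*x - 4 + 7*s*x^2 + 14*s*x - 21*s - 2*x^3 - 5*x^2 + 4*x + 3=-2*x^3 + x^2*(7*s - 5) + x*(14*s - 2)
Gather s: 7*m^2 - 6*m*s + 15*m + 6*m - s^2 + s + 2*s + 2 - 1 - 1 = 7*m^2 + 21*m - s^2 + s*(3 - 6*m)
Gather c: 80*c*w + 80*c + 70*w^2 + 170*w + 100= c*(80*w + 80) + 70*w^2 + 170*w + 100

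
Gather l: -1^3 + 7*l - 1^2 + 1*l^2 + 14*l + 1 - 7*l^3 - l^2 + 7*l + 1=-7*l^3 + 28*l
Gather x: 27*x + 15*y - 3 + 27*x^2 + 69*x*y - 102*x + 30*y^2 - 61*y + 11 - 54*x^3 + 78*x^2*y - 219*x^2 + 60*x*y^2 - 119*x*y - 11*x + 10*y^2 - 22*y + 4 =-54*x^3 + x^2*(78*y - 192) + x*(60*y^2 - 50*y - 86) + 40*y^2 - 68*y + 12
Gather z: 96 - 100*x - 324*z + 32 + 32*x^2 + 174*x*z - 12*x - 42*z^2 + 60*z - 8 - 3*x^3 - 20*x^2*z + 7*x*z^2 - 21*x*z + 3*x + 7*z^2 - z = -3*x^3 + 32*x^2 - 109*x + z^2*(7*x - 35) + z*(-20*x^2 + 153*x - 265) + 120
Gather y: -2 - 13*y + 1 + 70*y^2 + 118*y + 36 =70*y^2 + 105*y + 35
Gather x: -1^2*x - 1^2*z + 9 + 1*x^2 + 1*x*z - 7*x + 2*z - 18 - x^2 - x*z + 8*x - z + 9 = 0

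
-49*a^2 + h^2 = (-7*a + h)*(7*a + h)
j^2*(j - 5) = j^3 - 5*j^2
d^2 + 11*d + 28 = (d + 4)*(d + 7)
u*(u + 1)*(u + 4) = u^3 + 5*u^2 + 4*u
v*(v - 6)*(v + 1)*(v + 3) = v^4 - 2*v^3 - 21*v^2 - 18*v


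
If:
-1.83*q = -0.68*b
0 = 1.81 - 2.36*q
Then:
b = 2.06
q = 0.77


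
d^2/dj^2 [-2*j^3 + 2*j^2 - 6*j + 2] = 4 - 12*j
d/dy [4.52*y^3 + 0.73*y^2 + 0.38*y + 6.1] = 13.56*y^2 + 1.46*y + 0.38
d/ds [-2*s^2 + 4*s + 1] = 4 - 4*s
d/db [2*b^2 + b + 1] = 4*b + 1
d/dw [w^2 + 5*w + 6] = 2*w + 5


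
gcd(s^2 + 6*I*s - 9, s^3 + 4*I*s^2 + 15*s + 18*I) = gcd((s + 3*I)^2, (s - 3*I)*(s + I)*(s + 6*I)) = 1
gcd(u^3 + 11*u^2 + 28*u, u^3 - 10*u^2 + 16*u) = u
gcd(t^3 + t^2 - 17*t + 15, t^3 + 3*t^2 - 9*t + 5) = t^2 + 4*t - 5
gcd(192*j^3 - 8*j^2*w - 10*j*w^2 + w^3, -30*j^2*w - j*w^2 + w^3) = -6*j + w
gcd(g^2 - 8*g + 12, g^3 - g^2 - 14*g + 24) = g - 2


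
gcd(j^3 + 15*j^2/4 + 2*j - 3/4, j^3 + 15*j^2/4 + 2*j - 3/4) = j^3 + 15*j^2/4 + 2*j - 3/4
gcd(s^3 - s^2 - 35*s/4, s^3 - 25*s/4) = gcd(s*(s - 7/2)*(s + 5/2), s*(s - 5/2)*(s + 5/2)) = s^2 + 5*s/2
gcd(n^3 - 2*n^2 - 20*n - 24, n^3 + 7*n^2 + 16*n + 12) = n^2 + 4*n + 4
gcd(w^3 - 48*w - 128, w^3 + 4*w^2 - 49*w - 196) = w + 4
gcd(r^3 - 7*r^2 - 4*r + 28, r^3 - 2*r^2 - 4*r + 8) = r^2 - 4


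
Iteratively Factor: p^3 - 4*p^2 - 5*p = (p)*(p^2 - 4*p - 5) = p*(p + 1)*(p - 5)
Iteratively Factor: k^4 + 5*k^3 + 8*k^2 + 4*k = (k + 1)*(k^3 + 4*k^2 + 4*k) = (k + 1)*(k + 2)*(k^2 + 2*k) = k*(k + 1)*(k + 2)*(k + 2)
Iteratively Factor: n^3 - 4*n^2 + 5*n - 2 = (n - 1)*(n^2 - 3*n + 2) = (n - 1)^2*(n - 2)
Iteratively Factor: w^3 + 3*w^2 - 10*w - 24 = (w + 4)*(w^2 - w - 6) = (w + 2)*(w + 4)*(w - 3)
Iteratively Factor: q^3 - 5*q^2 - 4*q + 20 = (q - 5)*(q^2 - 4) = (q - 5)*(q + 2)*(q - 2)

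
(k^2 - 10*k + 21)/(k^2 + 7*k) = (k^2 - 10*k + 21)/(k*(k + 7))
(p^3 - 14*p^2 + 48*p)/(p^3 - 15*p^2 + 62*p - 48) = p/(p - 1)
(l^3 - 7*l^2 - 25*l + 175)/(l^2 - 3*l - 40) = (l^2 - 12*l + 35)/(l - 8)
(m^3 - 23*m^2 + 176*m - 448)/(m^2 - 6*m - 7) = (m^2 - 16*m + 64)/(m + 1)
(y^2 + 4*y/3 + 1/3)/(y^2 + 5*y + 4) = (y + 1/3)/(y + 4)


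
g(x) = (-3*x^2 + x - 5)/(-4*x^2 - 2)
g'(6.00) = 0.00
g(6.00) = 0.73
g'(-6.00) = 0.01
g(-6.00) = 0.82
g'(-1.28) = 0.55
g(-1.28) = 1.31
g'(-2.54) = 0.12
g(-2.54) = 0.97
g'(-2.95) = 0.09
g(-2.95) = 0.93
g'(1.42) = -0.33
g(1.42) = 0.96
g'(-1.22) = 0.60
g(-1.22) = 1.34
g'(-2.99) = 0.08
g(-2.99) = 0.92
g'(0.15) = -1.40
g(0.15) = 2.35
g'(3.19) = -0.03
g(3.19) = 0.76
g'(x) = 8*x*(-3*x^2 + x - 5)/(-4*x^2 - 2)^2 + (1 - 6*x)/(-4*x^2 - 2)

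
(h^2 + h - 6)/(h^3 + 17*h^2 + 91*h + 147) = (h - 2)/(h^2 + 14*h + 49)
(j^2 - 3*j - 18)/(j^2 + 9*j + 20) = (j^2 - 3*j - 18)/(j^2 + 9*j + 20)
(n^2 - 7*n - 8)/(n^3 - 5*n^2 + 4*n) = (n^2 - 7*n - 8)/(n*(n^2 - 5*n + 4))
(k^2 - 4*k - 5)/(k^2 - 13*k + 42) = (k^2 - 4*k - 5)/(k^2 - 13*k + 42)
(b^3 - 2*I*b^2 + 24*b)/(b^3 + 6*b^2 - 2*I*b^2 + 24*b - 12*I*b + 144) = b/(b + 6)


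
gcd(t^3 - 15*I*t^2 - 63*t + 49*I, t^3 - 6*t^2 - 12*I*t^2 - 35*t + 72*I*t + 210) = t - 7*I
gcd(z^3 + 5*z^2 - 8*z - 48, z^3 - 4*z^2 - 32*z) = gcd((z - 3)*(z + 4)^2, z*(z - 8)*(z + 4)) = z + 4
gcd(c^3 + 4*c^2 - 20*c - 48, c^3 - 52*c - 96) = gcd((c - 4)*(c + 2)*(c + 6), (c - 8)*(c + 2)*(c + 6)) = c^2 + 8*c + 12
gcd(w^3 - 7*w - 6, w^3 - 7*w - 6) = w^3 - 7*w - 6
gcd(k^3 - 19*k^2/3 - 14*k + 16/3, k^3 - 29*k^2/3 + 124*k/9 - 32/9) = k^2 - 25*k/3 + 8/3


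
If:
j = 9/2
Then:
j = 9/2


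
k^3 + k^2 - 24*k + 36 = (k - 3)*(k - 2)*(k + 6)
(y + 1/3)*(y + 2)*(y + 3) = y^3 + 16*y^2/3 + 23*y/3 + 2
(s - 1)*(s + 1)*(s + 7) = s^3 + 7*s^2 - s - 7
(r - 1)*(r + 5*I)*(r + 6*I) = r^3 - r^2 + 11*I*r^2 - 30*r - 11*I*r + 30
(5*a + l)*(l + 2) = 5*a*l + 10*a + l^2 + 2*l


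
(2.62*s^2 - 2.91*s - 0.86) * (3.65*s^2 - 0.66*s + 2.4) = 9.563*s^4 - 12.3507*s^3 + 5.0696*s^2 - 6.4164*s - 2.064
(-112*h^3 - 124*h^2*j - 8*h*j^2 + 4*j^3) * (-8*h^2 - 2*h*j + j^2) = 896*h^5 + 1216*h^4*j + 200*h^3*j^2 - 140*h^2*j^3 - 16*h*j^4 + 4*j^5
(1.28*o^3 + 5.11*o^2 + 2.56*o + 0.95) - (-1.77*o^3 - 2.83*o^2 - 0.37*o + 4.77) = 3.05*o^3 + 7.94*o^2 + 2.93*o - 3.82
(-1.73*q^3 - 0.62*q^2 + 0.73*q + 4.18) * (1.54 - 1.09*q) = 1.8857*q^4 - 1.9884*q^3 - 1.7505*q^2 - 3.432*q + 6.4372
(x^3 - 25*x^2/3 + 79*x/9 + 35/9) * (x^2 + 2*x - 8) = x^5 - 19*x^4/3 - 143*x^3/9 + 793*x^2/9 - 562*x/9 - 280/9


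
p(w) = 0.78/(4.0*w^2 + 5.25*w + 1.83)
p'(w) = 0.78*(-8.0*w - 5.25)/(4.0*w^2 + 5.25*w + 1.83)^2 = (-6.24*w - 4.095)/(4.0*w^2 + 5.25*w + 1.83)^2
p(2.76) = 0.02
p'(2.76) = -0.01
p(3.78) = 0.01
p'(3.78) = -0.00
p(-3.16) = 0.03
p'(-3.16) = 0.02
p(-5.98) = 0.01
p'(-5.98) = 0.00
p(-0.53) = 4.56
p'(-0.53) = -26.91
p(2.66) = 0.02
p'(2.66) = -0.01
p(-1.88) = 0.13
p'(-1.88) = 0.21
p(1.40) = 0.05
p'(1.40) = -0.04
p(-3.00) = 0.04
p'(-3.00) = 0.03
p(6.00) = 0.00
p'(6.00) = -0.00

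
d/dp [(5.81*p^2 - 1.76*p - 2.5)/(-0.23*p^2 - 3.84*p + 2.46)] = (-22.7152*p^2 + 27.4352*p - 13.9296)/(0.0529*p^4 + 1.7664*p^3 + 13.614*p^2 - 18.8928*p + 6.0516)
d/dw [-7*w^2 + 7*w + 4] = 7 - 14*w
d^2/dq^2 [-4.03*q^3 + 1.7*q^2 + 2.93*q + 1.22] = 3.4 - 24.18*q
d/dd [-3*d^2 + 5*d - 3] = 5 - 6*d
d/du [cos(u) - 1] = -sin(u)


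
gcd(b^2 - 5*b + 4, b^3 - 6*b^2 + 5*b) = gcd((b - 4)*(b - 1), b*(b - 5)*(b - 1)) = b - 1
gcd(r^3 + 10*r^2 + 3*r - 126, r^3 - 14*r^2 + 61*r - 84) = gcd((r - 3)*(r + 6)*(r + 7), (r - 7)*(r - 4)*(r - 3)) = r - 3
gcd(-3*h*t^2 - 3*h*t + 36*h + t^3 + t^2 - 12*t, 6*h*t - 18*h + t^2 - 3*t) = t - 3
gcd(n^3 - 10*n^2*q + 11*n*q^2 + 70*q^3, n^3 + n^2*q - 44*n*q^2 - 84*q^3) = -n^2 + 5*n*q + 14*q^2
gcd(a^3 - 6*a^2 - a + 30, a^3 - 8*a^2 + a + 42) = a^2 - a - 6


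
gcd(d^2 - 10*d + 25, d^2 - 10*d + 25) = d^2 - 10*d + 25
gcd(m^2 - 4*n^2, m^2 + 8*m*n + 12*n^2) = m + 2*n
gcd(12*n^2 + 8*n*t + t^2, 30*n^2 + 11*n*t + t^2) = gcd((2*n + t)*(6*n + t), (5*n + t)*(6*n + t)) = 6*n + t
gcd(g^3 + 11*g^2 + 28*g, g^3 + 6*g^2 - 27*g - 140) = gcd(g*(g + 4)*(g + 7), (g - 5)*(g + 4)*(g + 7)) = g^2 + 11*g + 28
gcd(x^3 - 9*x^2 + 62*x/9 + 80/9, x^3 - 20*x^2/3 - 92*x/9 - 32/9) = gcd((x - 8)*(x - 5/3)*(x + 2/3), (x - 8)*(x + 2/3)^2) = x^2 - 22*x/3 - 16/3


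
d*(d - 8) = d^2 - 8*d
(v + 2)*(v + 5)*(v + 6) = v^3 + 13*v^2 + 52*v + 60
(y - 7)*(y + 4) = y^2 - 3*y - 28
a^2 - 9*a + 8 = (a - 8)*(a - 1)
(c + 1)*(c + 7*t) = c^2 + 7*c*t + c + 7*t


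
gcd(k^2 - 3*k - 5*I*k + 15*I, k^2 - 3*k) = k - 3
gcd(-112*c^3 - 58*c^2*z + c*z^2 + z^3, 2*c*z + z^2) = 2*c + z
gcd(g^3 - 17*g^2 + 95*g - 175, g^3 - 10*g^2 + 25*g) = g^2 - 10*g + 25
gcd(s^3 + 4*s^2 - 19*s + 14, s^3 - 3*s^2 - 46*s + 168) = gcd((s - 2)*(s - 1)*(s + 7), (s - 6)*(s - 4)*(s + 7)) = s + 7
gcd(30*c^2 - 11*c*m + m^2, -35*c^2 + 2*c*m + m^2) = 5*c - m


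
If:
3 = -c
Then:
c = -3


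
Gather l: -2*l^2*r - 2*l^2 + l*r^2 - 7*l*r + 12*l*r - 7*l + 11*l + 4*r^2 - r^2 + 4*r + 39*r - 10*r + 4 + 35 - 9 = l^2*(-2*r - 2) + l*(r^2 + 5*r + 4) + 3*r^2 + 33*r + 30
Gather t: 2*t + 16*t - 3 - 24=18*t - 27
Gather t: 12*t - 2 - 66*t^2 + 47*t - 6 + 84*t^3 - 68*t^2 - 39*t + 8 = 84*t^3 - 134*t^2 + 20*t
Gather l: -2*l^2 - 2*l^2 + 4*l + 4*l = -4*l^2 + 8*l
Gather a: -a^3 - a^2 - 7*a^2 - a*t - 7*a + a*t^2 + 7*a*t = -a^3 - 8*a^2 + a*(t^2 + 6*t - 7)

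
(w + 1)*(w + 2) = w^2 + 3*w + 2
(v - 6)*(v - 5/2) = v^2 - 17*v/2 + 15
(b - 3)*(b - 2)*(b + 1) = b^3 - 4*b^2 + b + 6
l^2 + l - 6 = (l - 2)*(l + 3)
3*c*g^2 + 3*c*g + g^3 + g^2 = g*(3*c + g)*(g + 1)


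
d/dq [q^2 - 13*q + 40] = 2*q - 13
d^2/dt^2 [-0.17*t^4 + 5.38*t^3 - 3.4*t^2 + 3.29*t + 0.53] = -2.04*t^2 + 32.28*t - 6.8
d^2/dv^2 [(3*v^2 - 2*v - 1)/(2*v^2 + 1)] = 2*(-8*v^3 - 30*v^2 + 12*v + 5)/(8*v^6 + 12*v^4 + 6*v^2 + 1)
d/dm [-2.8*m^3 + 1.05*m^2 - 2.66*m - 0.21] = -8.4*m^2 + 2.1*m - 2.66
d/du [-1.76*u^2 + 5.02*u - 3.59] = 5.02 - 3.52*u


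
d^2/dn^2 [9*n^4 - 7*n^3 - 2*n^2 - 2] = 108*n^2 - 42*n - 4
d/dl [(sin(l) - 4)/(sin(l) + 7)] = 11*cos(l)/(sin(l) + 7)^2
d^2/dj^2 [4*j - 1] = 0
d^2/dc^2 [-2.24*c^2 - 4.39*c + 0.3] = -4.48000000000000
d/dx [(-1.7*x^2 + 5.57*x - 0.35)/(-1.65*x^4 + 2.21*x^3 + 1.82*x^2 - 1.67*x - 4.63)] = (-5.61*x^5 + 31.3285*x^4 - 26.9294*x^3 - 4.9779*x^2 + 17.016*x - 26.3736)/(2.7225*x^8 - 7.293*x^7 - 1.1219*x^6 + 13.5554*x^5 + 11.21*x^4 - 26.5434*x^3 - 14.0643*x^2 + 15.4642*x + 21.4369)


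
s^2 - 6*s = s*(s - 6)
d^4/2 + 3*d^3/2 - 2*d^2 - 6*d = d*(d/2 + 1)*(d - 2)*(d + 3)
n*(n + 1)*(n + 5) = n^3 + 6*n^2 + 5*n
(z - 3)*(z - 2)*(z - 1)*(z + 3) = z^4 - 3*z^3 - 7*z^2 + 27*z - 18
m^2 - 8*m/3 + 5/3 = (m - 5/3)*(m - 1)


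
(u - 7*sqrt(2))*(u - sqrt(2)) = u^2 - 8*sqrt(2)*u + 14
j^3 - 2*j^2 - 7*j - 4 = (j - 4)*(j + 1)^2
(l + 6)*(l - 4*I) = l^2 + 6*l - 4*I*l - 24*I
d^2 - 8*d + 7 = (d - 7)*(d - 1)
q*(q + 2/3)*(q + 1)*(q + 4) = q^4 + 17*q^3/3 + 22*q^2/3 + 8*q/3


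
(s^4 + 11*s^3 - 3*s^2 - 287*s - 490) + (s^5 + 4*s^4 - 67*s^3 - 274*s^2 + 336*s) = s^5 + 5*s^4 - 56*s^3 - 277*s^2 + 49*s - 490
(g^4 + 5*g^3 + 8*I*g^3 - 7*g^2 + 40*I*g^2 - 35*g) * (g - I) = g^5 + 5*g^4 + 7*I*g^4 + g^3 + 35*I*g^3 + 5*g^2 + 7*I*g^2 + 35*I*g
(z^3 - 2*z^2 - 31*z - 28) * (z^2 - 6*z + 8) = z^5 - 8*z^4 - 11*z^3 + 142*z^2 - 80*z - 224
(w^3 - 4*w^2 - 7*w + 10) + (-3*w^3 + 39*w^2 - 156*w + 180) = -2*w^3 + 35*w^2 - 163*w + 190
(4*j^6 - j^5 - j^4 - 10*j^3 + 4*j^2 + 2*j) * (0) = 0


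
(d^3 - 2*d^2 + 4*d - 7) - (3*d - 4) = d^3 - 2*d^2 + d - 3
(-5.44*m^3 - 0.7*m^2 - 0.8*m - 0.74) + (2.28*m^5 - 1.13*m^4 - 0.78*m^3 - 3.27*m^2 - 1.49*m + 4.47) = 2.28*m^5 - 1.13*m^4 - 6.22*m^3 - 3.97*m^2 - 2.29*m + 3.73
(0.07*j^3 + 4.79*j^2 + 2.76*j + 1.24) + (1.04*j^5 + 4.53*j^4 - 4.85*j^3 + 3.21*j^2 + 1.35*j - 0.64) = 1.04*j^5 + 4.53*j^4 - 4.78*j^3 + 8.0*j^2 + 4.11*j + 0.6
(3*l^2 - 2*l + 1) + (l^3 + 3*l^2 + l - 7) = l^3 + 6*l^2 - l - 6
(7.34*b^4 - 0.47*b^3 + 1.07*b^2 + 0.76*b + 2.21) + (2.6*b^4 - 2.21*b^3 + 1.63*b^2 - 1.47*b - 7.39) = 9.94*b^4 - 2.68*b^3 + 2.7*b^2 - 0.71*b - 5.18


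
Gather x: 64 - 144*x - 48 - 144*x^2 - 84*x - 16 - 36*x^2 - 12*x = -180*x^2 - 240*x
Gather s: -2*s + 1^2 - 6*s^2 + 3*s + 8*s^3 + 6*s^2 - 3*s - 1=8*s^3 - 2*s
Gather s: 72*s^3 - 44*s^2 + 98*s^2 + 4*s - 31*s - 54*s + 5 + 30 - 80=72*s^3 + 54*s^2 - 81*s - 45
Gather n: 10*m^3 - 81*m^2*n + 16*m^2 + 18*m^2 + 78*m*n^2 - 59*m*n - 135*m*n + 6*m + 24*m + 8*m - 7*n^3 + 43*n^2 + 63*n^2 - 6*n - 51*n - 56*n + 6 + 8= 10*m^3 + 34*m^2 + 38*m - 7*n^3 + n^2*(78*m + 106) + n*(-81*m^2 - 194*m - 113) + 14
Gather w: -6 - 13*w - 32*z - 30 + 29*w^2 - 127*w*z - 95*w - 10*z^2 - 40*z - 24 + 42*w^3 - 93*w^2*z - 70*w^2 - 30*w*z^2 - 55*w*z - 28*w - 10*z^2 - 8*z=42*w^3 + w^2*(-93*z - 41) + w*(-30*z^2 - 182*z - 136) - 20*z^2 - 80*z - 60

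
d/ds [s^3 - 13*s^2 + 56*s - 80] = 3*s^2 - 26*s + 56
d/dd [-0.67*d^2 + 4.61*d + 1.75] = 4.61 - 1.34*d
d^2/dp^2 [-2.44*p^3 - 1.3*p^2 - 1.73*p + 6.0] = -14.64*p - 2.6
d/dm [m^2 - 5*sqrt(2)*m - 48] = 2*m - 5*sqrt(2)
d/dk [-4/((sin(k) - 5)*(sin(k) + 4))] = 4*(sin(2*k) - cos(k))/((sin(k) - 5)^2*(sin(k) + 4)^2)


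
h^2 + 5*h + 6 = (h + 2)*(h + 3)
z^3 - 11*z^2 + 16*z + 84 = (z - 7)*(z - 6)*(z + 2)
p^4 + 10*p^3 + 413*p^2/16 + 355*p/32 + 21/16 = (p + 1/4)^2*(p + 7/2)*(p + 6)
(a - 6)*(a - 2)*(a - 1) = a^3 - 9*a^2 + 20*a - 12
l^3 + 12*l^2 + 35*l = l*(l + 5)*(l + 7)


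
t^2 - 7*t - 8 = (t - 8)*(t + 1)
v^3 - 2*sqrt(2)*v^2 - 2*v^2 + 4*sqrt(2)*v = v*(v - 2)*(v - 2*sqrt(2))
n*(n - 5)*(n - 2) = n^3 - 7*n^2 + 10*n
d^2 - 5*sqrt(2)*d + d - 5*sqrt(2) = (d + 1)*(d - 5*sqrt(2))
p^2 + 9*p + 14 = (p + 2)*(p + 7)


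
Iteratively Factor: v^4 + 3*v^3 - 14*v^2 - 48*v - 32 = (v + 1)*(v^3 + 2*v^2 - 16*v - 32) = (v - 4)*(v + 1)*(v^2 + 6*v + 8) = (v - 4)*(v + 1)*(v + 4)*(v + 2)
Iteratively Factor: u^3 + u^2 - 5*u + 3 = (u + 3)*(u^2 - 2*u + 1) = (u - 1)*(u + 3)*(u - 1)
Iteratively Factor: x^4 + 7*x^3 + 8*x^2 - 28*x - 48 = (x - 2)*(x^3 + 9*x^2 + 26*x + 24) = (x - 2)*(x + 4)*(x^2 + 5*x + 6) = (x - 2)*(x + 2)*(x + 4)*(x + 3)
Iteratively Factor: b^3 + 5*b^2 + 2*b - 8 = (b + 2)*(b^2 + 3*b - 4) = (b - 1)*(b + 2)*(b + 4)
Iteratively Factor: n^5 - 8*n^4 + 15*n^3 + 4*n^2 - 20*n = (n + 1)*(n^4 - 9*n^3 + 24*n^2 - 20*n) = n*(n + 1)*(n^3 - 9*n^2 + 24*n - 20) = n*(n - 2)*(n + 1)*(n^2 - 7*n + 10) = n*(n - 5)*(n - 2)*(n + 1)*(n - 2)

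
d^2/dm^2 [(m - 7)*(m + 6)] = 2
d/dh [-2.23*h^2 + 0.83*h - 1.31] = 0.83 - 4.46*h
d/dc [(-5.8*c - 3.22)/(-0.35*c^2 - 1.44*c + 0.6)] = (2.03*c^2 + 8.352*c - (0.7*c + 1.44)*(5.8*c + 3.22) - 3.48)/(0.35*c^2 + 1.44*c - 0.6)^2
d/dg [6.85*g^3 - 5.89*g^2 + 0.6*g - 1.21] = 20.55*g^2 - 11.78*g + 0.6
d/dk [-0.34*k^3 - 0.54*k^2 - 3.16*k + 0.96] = -1.02*k^2 - 1.08*k - 3.16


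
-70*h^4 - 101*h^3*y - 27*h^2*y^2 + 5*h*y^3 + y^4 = (-5*h + y)*(h + y)*(2*h + y)*(7*h + y)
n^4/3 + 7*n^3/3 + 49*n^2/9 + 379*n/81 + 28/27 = (n/3 + 1)*(n + 1/3)*(n + 4/3)*(n + 7/3)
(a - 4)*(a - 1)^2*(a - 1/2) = a^4 - 13*a^3/2 + 12*a^2 - 17*a/2 + 2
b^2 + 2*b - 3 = (b - 1)*(b + 3)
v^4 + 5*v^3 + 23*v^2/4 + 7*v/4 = v*(v + 1/2)*(v + 1)*(v + 7/2)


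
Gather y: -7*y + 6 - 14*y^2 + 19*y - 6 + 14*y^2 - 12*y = 0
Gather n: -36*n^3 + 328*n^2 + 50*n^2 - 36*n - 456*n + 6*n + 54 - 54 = -36*n^3 + 378*n^2 - 486*n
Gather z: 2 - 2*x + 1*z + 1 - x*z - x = -3*x + z*(1 - x) + 3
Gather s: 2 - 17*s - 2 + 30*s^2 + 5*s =30*s^2 - 12*s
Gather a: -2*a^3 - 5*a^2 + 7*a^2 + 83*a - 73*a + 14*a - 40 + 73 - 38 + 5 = -2*a^3 + 2*a^2 + 24*a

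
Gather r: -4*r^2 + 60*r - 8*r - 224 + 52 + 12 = -4*r^2 + 52*r - 160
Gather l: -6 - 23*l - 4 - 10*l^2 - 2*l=-10*l^2 - 25*l - 10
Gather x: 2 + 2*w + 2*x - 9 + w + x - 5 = 3*w + 3*x - 12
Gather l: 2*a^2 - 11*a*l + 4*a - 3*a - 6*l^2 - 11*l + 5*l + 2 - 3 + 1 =2*a^2 + a - 6*l^2 + l*(-11*a - 6)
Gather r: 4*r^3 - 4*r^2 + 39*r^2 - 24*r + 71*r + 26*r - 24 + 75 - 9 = 4*r^3 + 35*r^2 + 73*r + 42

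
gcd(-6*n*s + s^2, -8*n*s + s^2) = s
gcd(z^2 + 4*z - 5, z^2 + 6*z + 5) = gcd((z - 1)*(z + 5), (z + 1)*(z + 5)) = z + 5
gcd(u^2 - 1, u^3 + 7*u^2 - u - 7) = u^2 - 1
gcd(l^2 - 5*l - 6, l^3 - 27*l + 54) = 1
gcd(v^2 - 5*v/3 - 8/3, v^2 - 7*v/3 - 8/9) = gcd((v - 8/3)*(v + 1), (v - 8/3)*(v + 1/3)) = v - 8/3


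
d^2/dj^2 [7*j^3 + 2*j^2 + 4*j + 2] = 42*j + 4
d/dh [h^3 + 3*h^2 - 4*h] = 3*h^2 + 6*h - 4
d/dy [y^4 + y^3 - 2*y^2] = y*(4*y^2 + 3*y - 4)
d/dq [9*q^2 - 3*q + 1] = 18*q - 3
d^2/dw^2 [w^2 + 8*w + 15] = 2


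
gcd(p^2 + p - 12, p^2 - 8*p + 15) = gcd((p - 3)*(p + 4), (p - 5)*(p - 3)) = p - 3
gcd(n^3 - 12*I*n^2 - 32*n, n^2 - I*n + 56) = n - 8*I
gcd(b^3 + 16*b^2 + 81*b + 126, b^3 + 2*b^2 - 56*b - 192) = b + 6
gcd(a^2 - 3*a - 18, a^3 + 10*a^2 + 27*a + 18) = a + 3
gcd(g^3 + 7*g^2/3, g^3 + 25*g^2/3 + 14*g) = g^2 + 7*g/3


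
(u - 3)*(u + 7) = u^2 + 4*u - 21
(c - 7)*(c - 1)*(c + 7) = c^3 - c^2 - 49*c + 49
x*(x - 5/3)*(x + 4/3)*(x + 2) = x^4 + 5*x^3/3 - 26*x^2/9 - 40*x/9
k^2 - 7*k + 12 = (k - 4)*(k - 3)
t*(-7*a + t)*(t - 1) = -7*a*t^2 + 7*a*t + t^3 - t^2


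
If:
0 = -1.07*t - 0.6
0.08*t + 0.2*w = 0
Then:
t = -0.56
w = 0.22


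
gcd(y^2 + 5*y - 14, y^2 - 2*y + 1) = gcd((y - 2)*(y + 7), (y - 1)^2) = 1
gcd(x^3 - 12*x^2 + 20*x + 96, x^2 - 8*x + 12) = x - 6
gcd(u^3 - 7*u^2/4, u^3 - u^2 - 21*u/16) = u^2 - 7*u/4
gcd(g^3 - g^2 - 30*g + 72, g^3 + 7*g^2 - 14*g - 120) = g^2 + 2*g - 24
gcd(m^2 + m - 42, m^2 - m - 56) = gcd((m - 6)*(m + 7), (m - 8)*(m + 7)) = m + 7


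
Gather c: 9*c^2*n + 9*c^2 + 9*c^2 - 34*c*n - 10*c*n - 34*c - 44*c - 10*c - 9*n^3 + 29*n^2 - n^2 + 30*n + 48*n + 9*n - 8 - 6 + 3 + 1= c^2*(9*n + 18) + c*(-44*n - 88) - 9*n^3 + 28*n^2 + 87*n - 10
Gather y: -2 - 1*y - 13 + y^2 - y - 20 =y^2 - 2*y - 35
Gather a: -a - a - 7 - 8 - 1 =-2*a - 16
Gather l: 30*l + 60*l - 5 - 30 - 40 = 90*l - 75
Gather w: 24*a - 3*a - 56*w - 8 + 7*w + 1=21*a - 49*w - 7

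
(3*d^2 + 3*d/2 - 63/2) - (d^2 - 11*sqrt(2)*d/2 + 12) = 2*d^2 + 3*d/2 + 11*sqrt(2)*d/2 - 87/2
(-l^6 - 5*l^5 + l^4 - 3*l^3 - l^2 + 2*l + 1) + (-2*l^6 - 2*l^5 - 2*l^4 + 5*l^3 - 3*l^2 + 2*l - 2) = -3*l^6 - 7*l^5 - l^4 + 2*l^3 - 4*l^2 + 4*l - 1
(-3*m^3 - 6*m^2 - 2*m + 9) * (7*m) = -21*m^4 - 42*m^3 - 14*m^2 + 63*m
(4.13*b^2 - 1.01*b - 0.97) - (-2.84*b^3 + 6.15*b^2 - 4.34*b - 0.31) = 2.84*b^3 - 2.02*b^2 + 3.33*b - 0.66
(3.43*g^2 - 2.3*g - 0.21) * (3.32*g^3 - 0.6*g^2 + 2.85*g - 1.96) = 11.3876*g^5 - 9.694*g^4 + 10.4583*g^3 - 13.1518*g^2 + 3.9095*g + 0.4116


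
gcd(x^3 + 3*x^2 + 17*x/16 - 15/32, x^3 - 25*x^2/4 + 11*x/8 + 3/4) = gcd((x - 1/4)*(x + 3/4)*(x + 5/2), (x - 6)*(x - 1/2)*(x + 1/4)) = 1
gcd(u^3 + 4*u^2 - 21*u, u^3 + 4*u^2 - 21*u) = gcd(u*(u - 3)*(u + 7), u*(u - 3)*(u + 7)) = u^3 + 4*u^2 - 21*u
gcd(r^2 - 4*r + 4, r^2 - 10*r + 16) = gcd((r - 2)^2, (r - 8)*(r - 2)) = r - 2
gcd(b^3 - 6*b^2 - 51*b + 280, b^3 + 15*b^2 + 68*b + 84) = b + 7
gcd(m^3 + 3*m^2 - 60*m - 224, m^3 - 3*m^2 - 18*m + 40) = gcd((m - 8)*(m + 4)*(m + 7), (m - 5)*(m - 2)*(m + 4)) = m + 4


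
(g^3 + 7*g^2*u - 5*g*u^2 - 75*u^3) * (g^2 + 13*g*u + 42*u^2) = g^5 + 20*g^4*u + 128*g^3*u^2 + 154*g^2*u^3 - 1185*g*u^4 - 3150*u^5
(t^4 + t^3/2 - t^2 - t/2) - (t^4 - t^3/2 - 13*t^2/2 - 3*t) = t^3 + 11*t^2/2 + 5*t/2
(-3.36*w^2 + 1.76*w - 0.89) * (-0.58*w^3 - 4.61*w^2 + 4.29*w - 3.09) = 1.9488*w^5 + 14.4688*w^4 - 22.0118*w^3 + 22.0357*w^2 - 9.2565*w + 2.7501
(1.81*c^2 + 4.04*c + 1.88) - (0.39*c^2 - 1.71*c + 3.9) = 1.42*c^2 + 5.75*c - 2.02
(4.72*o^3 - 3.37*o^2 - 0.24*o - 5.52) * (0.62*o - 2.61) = 2.9264*o^4 - 14.4086*o^3 + 8.6469*o^2 - 2.796*o + 14.4072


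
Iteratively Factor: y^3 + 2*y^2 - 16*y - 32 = (y + 2)*(y^2 - 16) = (y + 2)*(y + 4)*(y - 4)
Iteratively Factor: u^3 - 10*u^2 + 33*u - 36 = (u - 4)*(u^2 - 6*u + 9) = (u - 4)*(u - 3)*(u - 3)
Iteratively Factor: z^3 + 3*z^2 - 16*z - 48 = (z + 4)*(z^2 - z - 12) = (z - 4)*(z + 4)*(z + 3)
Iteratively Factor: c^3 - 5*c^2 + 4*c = (c - 4)*(c^2 - c) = c*(c - 4)*(c - 1)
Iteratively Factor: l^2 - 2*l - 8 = (l - 4)*(l + 2)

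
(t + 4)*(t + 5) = t^2 + 9*t + 20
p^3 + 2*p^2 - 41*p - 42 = (p - 6)*(p + 1)*(p + 7)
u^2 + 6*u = u*(u + 6)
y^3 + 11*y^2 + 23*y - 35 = (y - 1)*(y + 5)*(y + 7)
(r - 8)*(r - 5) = r^2 - 13*r + 40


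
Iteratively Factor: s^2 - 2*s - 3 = (s - 3)*(s + 1)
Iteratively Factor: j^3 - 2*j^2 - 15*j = (j)*(j^2 - 2*j - 15) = j*(j + 3)*(j - 5)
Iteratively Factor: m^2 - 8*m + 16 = (m - 4)*(m - 4)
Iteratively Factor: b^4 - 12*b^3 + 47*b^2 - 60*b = (b - 5)*(b^3 - 7*b^2 + 12*b) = b*(b - 5)*(b^2 - 7*b + 12) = b*(b - 5)*(b - 3)*(b - 4)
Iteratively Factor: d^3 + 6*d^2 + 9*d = (d + 3)*(d^2 + 3*d) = d*(d + 3)*(d + 3)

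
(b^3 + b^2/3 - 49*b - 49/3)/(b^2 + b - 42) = (3*b^2 - 20*b - 7)/(3*(b - 6))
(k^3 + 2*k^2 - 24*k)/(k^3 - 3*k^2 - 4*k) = (k + 6)/(k + 1)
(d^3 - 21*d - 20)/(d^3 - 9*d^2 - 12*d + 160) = (d + 1)/(d - 8)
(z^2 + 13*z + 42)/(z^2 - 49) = (z + 6)/(z - 7)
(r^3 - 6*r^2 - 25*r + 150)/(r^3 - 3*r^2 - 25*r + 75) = (r - 6)/(r - 3)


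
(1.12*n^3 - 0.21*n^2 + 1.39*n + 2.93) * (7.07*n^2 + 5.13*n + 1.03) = 7.9184*n^5 + 4.2609*n^4 + 9.9036*n^3 + 27.6295*n^2 + 16.4626*n + 3.0179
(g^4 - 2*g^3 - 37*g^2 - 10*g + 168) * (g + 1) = g^5 - g^4 - 39*g^3 - 47*g^2 + 158*g + 168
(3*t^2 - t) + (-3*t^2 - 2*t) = -3*t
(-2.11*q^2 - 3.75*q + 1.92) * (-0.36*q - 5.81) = 0.7596*q^3 + 13.6091*q^2 + 21.0963*q - 11.1552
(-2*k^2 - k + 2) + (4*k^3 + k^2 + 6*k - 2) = 4*k^3 - k^2 + 5*k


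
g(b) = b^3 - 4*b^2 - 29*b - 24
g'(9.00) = 142.00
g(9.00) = 120.00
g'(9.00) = 142.00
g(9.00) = 120.00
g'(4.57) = -2.91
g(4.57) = -144.63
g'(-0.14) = -27.82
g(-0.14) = -20.02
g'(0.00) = -29.00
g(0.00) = -24.00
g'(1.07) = -34.13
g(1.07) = -58.38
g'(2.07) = -32.71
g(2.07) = -92.30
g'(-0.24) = -26.91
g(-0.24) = -17.28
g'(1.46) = -34.29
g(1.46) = -71.75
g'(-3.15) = 25.97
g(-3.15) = -3.60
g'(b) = 3*b^2 - 8*b - 29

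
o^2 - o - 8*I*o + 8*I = (o - 1)*(o - 8*I)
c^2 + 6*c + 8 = (c + 2)*(c + 4)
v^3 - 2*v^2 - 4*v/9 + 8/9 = (v - 2)*(v - 2/3)*(v + 2/3)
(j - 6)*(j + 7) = j^2 + j - 42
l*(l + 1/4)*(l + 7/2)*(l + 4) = l^4 + 31*l^3/4 + 127*l^2/8 + 7*l/2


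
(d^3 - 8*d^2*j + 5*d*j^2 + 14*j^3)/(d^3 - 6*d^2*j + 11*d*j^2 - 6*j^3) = (d^2 - 6*d*j - 7*j^2)/(d^2 - 4*d*j + 3*j^2)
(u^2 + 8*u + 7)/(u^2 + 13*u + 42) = (u + 1)/(u + 6)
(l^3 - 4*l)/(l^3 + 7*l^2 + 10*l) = (l - 2)/(l + 5)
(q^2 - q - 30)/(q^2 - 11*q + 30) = (q + 5)/(q - 5)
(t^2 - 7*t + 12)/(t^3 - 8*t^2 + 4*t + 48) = (t - 3)/(t^2 - 4*t - 12)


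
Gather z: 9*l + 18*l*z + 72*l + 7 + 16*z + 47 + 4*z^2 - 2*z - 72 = 81*l + 4*z^2 + z*(18*l + 14) - 18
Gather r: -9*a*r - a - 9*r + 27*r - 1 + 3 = -a + r*(18 - 9*a) + 2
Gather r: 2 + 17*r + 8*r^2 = 8*r^2 + 17*r + 2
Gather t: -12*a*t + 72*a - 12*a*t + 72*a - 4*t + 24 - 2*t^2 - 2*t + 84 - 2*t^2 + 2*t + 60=144*a - 4*t^2 + t*(-24*a - 4) + 168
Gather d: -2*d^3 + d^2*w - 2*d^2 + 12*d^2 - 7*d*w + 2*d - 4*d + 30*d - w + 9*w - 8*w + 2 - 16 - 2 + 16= -2*d^3 + d^2*(w + 10) + d*(28 - 7*w)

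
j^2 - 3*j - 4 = (j - 4)*(j + 1)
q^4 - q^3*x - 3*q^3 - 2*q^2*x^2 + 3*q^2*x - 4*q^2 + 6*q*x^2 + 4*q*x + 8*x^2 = (q - 4)*(q + 1)*(q - 2*x)*(q + x)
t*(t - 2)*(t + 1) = t^3 - t^2 - 2*t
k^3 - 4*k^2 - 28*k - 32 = (k - 8)*(k + 2)^2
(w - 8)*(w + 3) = w^2 - 5*w - 24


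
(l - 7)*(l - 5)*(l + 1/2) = l^3 - 23*l^2/2 + 29*l + 35/2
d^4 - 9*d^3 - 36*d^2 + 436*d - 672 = (d - 8)*(d - 6)*(d - 2)*(d + 7)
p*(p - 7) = p^2 - 7*p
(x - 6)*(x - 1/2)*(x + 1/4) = x^3 - 25*x^2/4 + 11*x/8 + 3/4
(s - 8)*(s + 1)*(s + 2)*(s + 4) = s^4 - s^3 - 42*s^2 - 104*s - 64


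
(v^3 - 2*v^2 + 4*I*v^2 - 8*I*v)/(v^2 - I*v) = (v^2 + v*(-2 + 4*I) - 8*I)/(v - I)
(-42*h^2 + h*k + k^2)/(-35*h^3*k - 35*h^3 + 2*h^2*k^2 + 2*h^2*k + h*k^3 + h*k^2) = (6*h - k)/(h*(5*h*k + 5*h - k^2 - k))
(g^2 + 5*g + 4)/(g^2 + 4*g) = (g + 1)/g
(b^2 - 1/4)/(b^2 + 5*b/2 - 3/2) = (b + 1/2)/(b + 3)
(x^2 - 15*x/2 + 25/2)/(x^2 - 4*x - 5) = (x - 5/2)/(x + 1)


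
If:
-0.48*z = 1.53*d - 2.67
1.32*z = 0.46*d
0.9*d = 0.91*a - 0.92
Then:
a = 2.57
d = 1.57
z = 0.55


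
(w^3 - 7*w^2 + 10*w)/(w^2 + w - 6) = w*(w - 5)/(w + 3)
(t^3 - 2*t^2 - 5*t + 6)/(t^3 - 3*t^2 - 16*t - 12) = (t^2 - 4*t + 3)/(t^2 - 5*t - 6)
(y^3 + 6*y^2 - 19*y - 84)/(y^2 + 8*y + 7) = (y^2 - y - 12)/(y + 1)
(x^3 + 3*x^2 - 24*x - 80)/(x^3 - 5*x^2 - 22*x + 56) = (x^2 - x - 20)/(x^2 - 9*x + 14)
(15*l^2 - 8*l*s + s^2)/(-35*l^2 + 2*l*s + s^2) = (-3*l + s)/(7*l + s)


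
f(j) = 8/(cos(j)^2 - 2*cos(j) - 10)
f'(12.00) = 0.01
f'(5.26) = 0.06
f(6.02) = -0.73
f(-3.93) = -0.99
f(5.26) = -0.74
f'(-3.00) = 0.09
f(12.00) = -0.73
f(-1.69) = -0.82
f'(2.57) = -0.28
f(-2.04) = -0.90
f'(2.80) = -0.20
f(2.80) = -1.11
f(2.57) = -1.05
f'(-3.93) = -0.30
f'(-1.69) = 0.19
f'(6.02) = 0.00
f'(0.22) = -0.00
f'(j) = 8*(2*sin(j)*cos(j) - 2*sin(j))/(cos(j)^2 - 2*cos(j) - 10)^2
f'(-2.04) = 0.26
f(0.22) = -0.73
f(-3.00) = -1.14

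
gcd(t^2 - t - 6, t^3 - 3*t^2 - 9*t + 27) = t - 3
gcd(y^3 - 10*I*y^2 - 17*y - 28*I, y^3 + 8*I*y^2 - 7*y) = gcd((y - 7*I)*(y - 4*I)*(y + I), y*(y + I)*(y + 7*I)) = y + I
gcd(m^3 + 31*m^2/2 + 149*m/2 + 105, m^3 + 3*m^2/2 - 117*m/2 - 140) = m^2 + 19*m/2 + 35/2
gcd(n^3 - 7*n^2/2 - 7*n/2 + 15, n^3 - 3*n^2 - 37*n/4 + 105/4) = n - 5/2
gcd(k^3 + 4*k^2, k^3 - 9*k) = k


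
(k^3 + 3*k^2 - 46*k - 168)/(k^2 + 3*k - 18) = (k^2 - 3*k - 28)/(k - 3)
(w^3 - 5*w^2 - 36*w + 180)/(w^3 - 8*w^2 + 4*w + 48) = (w^2 + w - 30)/(w^2 - 2*w - 8)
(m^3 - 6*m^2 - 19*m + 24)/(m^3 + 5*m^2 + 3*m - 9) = (m - 8)/(m + 3)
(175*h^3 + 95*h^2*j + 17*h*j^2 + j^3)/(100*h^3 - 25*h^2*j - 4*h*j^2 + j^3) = (35*h^2 + 12*h*j + j^2)/(20*h^2 - 9*h*j + j^2)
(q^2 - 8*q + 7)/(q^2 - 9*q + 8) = (q - 7)/(q - 8)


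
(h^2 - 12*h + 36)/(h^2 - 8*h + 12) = (h - 6)/(h - 2)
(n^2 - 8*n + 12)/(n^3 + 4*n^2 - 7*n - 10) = (n - 6)/(n^2 + 6*n + 5)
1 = 1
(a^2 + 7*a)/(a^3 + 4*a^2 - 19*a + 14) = a/(a^2 - 3*a + 2)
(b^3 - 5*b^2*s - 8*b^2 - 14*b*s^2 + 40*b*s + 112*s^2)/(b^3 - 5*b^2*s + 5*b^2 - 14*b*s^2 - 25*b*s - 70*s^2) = (b - 8)/(b + 5)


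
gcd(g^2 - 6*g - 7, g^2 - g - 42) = g - 7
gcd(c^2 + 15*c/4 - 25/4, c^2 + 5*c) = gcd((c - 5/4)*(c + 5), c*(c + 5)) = c + 5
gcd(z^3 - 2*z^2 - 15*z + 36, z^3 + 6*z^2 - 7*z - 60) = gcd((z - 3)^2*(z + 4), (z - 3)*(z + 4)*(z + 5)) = z^2 + z - 12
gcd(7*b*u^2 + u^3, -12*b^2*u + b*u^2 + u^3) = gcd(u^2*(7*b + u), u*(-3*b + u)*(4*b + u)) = u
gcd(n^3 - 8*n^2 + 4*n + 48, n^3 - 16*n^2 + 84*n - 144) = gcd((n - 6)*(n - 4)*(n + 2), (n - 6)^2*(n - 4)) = n^2 - 10*n + 24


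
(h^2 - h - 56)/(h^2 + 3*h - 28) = (h - 8)/(h - 4)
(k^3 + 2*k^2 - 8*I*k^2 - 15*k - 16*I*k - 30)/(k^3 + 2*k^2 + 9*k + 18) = (k - 5*I)/(k + 3*I)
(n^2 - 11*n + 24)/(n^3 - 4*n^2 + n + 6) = (n - 8)/(n^2 - n - 2)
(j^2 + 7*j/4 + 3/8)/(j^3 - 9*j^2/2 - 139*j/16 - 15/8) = 2*(2*j + 3)/(4*j^2 - 19*j - 30)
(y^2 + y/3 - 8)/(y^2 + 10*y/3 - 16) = (y + 3)/(y + 6)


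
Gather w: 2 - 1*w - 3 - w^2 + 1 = -w^2 - w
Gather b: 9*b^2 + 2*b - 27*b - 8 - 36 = 9*b^2 - 25*b - 44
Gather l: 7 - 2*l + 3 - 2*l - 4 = 6 - 4*l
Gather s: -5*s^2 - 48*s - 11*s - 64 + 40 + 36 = -5*s^2 - 59*s + 12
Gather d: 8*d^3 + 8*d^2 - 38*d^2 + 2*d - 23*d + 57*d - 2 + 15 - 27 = 8*d^3 - 30*d^2 + 36*d - 14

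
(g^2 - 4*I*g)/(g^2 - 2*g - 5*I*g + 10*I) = g*(g - 4*I)/(g^2 - 2*g - 5*I*g + 10*I)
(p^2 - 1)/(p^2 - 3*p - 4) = (p - 1)/(p - 4)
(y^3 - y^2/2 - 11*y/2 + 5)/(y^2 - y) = y + 1/2 - 5/y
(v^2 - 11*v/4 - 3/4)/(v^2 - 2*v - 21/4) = (-4*v^2 + 11*v + 3)/(-4*v^2 + 8*v + 21)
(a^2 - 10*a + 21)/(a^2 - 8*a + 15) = (a - 7)/(a - 5)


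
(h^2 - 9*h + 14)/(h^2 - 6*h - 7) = (h - 2)/(h + 1)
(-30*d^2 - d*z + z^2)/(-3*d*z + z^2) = (30*d^2 + d*z - z^2)/(z*(3*d - z))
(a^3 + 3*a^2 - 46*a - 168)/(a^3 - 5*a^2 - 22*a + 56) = (a + 6)/(a - 2)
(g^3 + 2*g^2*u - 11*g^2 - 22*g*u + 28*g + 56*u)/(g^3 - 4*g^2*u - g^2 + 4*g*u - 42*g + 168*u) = (-g^2 - 2*g*u + 4*g + 8*u)/(-g^2 + 4*g*u - 6*g + 24*u)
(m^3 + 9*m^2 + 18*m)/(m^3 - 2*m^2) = (m^2 + 9*m + 18)/(m*(m - 2))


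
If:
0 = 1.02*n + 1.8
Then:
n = -1.76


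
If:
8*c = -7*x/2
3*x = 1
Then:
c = -7/48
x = 1/3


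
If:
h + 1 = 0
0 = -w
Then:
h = -1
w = 0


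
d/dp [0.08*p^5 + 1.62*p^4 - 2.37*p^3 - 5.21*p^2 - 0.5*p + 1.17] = 0.4*p^4 + 6.48*p^3 - 7.11*p^2 - 10.42*p - 0.5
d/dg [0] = 0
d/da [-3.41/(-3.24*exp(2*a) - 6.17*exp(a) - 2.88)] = (-22.0968*exp(a) - 21.0397)*exp(a)/(3.24*exp(2*a) + 6.17*exp(a) + 2.88)^2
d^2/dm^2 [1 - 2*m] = 0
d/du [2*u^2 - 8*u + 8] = 4*u - 8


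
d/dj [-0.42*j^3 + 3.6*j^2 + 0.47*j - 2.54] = -1.26*j^2 + 7.2*j + 0.47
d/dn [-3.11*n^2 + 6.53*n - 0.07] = 6.53 - 6.22*n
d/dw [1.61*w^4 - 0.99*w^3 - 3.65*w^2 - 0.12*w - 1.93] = 6.44*w^3 - 2.97*w^2 - 7.3*w - 0.12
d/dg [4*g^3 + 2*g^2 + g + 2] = 12*g^2 + 4*g + 1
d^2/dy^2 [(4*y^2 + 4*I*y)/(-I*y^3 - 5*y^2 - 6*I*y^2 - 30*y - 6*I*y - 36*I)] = 8*(I*y^3 - 108*y - 216 + 216*I)/(y^6 + 18*y^5*(1 - I) - 324*I*y^4 - 1728*y^3*(1 + I) - 11664*y^2 + 23328*y*(-1 + I) + 46656*I)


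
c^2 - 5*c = c*(c - 5)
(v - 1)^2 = v^2 - 2*v + 1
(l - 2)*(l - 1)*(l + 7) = l^3 + 4*l^2 - 19*l + 14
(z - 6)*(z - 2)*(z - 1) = z^3 - 9*z^2 + 20*z - 12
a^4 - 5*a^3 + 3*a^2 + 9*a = a*(a - 3)^2*(a + 1)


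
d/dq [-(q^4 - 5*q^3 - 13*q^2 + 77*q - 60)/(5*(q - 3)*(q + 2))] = 2*(-q^3 - 2*q^2 + 4*q + 29)/(5*(q^2 + 4*q + 4))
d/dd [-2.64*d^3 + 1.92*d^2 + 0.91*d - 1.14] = -7.92*d^2 + 3.84*d + 0.91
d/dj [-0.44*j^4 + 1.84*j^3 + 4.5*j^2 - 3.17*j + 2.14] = -1.76*j^3 + 5.52*j^2 + 9.0*j - 3.17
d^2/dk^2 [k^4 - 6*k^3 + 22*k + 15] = 12*k*(k - 3)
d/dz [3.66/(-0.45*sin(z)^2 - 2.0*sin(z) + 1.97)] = (3.294*sin(z) + 7.32)*cos(z)/(0.45*sin(z)^2 + 2.0*sin(z) - 1.97)^2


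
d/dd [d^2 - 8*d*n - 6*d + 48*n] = 2*d - 8*n - 6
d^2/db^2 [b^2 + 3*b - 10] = 2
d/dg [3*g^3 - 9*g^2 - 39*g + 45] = 9*g^2 - 18*g - 39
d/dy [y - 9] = 1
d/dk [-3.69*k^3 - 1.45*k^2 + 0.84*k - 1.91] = -11.07*k^2 - 2.9*k + 0.84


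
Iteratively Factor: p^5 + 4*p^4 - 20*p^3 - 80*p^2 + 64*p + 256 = (p + 4)*(p^4 - 20*p^2 + 64) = (p + 4)^2*(p^3 - 4*p^2 - 4*p + 16) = (p + 2)*(p + 4)^2*(p^2 - 6*p + 8) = (p - 2)*(p + 2)*(p + 4)^2*(p - 4)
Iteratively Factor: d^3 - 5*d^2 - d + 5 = (d + 1)*(d^2 - 6*d + 5) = (d - 1)*(d + 1)*(d - 5)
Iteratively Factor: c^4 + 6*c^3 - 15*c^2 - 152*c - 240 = (c + 3)*(c^3 + 3*c^2 - 24*c - 80) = (c + 3)*(c + 4)*(c^2 - c - 20) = (c - 5)*(c + 3)*(c + 4)*(c + 4)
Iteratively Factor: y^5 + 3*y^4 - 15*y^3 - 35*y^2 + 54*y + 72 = (y - 2)*(y^4 + 5*y^3 - 5*y^2 - 45*y - 36) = (y - 2)*(y + 1)*(y^3 + 4*y^2 - 9*y - 36) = (y - 2)*(y + 1)*(y + 3)*(y^2 + y - 12) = (y - 3)*(y - 2)*(y + 1)*(y + 3)*(y + 4)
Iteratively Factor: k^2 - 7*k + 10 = (k - 5)*(k - 2)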